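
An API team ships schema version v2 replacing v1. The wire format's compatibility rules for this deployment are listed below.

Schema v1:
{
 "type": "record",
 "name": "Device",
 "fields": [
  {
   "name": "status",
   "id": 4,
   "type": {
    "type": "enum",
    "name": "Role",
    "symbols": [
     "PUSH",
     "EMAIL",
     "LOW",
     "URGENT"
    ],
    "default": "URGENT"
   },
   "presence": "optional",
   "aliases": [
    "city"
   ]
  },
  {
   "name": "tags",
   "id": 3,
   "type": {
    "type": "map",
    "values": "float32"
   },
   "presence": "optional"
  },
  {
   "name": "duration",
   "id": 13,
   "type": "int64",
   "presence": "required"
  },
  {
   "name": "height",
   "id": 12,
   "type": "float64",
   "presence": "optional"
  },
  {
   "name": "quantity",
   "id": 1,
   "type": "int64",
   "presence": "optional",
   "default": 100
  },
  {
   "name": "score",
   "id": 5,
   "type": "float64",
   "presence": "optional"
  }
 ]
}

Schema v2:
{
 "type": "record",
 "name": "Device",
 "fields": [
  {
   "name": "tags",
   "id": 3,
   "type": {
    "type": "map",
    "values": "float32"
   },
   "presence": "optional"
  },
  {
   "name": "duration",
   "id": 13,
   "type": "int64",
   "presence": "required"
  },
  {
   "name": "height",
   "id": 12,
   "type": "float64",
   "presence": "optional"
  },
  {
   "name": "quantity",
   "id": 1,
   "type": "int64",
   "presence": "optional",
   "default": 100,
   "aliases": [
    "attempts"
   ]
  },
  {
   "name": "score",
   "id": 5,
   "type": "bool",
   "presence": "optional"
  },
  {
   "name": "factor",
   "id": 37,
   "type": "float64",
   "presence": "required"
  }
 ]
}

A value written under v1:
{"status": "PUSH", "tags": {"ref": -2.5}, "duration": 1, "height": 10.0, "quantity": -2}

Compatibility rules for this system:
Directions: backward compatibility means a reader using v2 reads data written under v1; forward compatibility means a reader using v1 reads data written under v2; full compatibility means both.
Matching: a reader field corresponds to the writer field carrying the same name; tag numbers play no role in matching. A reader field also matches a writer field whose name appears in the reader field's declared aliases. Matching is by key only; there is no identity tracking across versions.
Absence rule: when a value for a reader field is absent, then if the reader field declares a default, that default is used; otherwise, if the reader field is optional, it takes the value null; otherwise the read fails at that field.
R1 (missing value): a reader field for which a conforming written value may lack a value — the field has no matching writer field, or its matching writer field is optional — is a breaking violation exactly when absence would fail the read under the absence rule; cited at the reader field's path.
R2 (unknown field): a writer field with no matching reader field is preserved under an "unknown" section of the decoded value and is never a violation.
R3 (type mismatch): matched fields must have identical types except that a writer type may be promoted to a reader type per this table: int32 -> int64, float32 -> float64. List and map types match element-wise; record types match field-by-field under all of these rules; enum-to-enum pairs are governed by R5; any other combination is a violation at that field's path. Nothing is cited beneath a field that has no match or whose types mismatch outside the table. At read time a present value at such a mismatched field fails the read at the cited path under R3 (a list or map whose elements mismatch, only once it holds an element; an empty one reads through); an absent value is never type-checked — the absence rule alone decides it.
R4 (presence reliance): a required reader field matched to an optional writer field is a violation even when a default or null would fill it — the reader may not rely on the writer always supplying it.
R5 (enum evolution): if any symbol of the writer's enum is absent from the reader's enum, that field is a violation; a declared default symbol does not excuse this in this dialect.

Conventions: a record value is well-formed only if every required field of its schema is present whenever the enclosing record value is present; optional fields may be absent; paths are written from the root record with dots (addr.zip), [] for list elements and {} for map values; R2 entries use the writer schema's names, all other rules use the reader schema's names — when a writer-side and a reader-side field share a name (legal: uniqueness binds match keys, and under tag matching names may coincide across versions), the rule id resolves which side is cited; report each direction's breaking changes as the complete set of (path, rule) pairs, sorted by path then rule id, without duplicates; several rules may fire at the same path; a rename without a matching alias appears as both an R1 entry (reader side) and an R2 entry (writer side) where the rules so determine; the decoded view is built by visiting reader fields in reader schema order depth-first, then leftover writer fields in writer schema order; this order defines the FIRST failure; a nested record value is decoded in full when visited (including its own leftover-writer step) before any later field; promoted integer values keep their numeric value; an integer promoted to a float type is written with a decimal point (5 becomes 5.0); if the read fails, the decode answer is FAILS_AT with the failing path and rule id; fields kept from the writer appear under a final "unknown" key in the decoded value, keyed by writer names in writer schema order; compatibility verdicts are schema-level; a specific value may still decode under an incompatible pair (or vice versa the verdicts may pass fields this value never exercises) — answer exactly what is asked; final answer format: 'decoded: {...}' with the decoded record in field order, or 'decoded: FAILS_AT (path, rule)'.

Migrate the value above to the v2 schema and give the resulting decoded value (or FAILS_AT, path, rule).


arrows below run writer -> reader for Device
decoding the Device value with the v2 reader:
  tags := {"ref": -2.5}
  duration := 1
  height := 10.0
  quantity := -2
  score := null (not supplied -> null)
  read fails at factor under R1 (no fill)
  => FAILS_AT (factor, R1)
ruling out the remaining Device differences:
  removed field status from record Device -> fires no rule on Device under this dialect and leaves the result unchanged
  field score in record Device: type float64 changed to bool -> matters for Device compatibility verdicts, not for this value's decode

decoded: FAILS_AT (factor, R1)


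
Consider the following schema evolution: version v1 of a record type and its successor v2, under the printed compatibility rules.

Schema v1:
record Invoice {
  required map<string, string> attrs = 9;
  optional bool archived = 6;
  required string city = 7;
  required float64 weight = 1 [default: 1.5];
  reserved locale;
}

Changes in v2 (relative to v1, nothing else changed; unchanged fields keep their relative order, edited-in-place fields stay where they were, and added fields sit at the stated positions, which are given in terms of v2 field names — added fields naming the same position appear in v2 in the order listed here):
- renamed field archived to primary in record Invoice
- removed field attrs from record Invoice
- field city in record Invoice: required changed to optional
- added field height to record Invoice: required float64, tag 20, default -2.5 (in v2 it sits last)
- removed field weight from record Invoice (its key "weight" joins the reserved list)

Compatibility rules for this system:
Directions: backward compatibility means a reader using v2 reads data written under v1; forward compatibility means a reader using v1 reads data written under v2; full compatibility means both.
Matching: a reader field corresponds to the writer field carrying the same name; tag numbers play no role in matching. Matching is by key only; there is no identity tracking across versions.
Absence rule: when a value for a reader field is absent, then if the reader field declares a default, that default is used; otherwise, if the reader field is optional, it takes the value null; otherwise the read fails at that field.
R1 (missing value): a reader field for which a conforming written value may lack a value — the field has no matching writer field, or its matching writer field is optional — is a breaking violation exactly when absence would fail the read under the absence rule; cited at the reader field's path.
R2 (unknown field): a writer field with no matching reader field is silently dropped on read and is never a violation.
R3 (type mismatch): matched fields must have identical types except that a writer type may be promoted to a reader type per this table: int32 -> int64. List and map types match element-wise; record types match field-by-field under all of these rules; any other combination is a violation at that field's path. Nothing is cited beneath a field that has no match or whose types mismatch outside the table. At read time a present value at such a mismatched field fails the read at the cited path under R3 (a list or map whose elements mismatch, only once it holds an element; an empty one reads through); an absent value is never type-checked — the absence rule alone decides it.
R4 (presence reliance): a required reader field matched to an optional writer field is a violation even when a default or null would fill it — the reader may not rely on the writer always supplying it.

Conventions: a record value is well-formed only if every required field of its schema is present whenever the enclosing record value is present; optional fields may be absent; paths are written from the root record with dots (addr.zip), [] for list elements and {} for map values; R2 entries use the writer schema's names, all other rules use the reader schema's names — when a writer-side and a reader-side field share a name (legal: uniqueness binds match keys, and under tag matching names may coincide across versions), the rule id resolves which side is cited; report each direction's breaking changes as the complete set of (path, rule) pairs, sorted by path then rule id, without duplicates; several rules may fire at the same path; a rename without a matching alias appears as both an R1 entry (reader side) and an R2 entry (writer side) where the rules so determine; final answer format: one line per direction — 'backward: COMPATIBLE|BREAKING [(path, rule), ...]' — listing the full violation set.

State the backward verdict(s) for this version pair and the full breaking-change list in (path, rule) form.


each type pair in Invoice: writer, then reader
checking backward for Invoice: reader v2 against writer v1:
  primary has no writer counterpart
  city: paired with writer city (string -> string; writer required)
  height has no writer counterpart
  attrs (writer side), unknown to reader
  archived (writer side), unknown to reader
  weight (writer side), unknown to reader
  nothing fires on Invoice: backward is COMPATIBLE
checking off the Invoice differences that do not matter here:
  renamed field archived to primary in record Invoice -> inert for the asked Invoice verdict: nothing fires
  removed field attrs from record Invoice -> matters only for Invoice's forward compatibility — outside the asked direction
  field city in record Invoice: required changed to optional -> matters only for Invoice's forward compatibility — outside the asked direction
  added field height to record Invoice: required float64, tag 20, default -2.5 (in v2 it sits last) -> inert for the asked Invoice verdict: nothing fires
  removed field weight from record Invoice (its key "weight" joins the reserved list) -> inert for the asked Invoice verdict: nothing fires

backward: COMPATIBLE []


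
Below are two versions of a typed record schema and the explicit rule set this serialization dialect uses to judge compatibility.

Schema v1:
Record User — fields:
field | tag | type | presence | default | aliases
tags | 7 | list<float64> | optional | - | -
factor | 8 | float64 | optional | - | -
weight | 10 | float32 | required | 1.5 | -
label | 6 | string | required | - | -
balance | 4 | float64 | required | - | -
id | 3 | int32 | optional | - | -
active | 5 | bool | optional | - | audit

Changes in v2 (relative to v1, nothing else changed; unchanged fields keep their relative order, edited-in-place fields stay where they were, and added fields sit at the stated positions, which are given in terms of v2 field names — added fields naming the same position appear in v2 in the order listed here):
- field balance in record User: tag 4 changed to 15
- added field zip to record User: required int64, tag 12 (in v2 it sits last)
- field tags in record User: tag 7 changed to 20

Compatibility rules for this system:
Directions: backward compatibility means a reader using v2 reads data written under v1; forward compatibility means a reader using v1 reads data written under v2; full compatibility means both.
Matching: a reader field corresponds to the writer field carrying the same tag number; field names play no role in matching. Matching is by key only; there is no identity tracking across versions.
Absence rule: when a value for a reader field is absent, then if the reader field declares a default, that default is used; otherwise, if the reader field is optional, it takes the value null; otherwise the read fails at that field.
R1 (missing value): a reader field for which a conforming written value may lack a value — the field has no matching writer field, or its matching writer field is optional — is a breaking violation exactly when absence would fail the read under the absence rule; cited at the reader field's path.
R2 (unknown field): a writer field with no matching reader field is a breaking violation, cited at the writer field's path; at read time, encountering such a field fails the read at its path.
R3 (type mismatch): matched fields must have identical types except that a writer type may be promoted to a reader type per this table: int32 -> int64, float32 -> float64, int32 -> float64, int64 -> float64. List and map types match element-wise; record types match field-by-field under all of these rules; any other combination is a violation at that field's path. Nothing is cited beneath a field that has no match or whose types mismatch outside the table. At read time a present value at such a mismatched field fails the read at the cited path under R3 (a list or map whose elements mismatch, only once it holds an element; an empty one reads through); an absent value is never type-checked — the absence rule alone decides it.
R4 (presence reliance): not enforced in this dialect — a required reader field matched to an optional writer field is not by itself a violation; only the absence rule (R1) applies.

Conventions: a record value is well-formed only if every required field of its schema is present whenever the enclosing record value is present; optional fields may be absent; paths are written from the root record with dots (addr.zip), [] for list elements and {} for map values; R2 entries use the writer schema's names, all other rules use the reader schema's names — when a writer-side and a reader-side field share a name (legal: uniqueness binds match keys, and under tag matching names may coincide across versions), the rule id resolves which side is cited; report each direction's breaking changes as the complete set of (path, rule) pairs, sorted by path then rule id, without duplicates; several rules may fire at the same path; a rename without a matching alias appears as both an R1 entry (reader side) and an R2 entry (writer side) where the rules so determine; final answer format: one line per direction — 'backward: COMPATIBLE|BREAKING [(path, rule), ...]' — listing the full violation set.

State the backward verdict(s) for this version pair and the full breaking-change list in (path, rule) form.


backward: BREAKING [(balance, R1), (balance, R2), (tags, R2), (zip, R1)]

the writer's type comes first in each User pair
backward for User (reader v2, writer v1):
  tags: no writer match
  float64 -> float64, writer optional: factor aligns to factor
  float32 -> float32, writer required: weight aligns to weight
  string -> string, writer required: label aligns to label
  balance: no writer match
  int32 -> int32, writer optional: id aligns to id
  bool -> bool, writer optional: active aligns to active
  zip: no writer match
  writer field tags has no reader counterpart
  writer field balance has no reader counterpart
  violation R1 at balance
  violation R2 at balance
  violation R2 at tags
  violation R1 at zip
  backward on User therefore BREAKING (4)


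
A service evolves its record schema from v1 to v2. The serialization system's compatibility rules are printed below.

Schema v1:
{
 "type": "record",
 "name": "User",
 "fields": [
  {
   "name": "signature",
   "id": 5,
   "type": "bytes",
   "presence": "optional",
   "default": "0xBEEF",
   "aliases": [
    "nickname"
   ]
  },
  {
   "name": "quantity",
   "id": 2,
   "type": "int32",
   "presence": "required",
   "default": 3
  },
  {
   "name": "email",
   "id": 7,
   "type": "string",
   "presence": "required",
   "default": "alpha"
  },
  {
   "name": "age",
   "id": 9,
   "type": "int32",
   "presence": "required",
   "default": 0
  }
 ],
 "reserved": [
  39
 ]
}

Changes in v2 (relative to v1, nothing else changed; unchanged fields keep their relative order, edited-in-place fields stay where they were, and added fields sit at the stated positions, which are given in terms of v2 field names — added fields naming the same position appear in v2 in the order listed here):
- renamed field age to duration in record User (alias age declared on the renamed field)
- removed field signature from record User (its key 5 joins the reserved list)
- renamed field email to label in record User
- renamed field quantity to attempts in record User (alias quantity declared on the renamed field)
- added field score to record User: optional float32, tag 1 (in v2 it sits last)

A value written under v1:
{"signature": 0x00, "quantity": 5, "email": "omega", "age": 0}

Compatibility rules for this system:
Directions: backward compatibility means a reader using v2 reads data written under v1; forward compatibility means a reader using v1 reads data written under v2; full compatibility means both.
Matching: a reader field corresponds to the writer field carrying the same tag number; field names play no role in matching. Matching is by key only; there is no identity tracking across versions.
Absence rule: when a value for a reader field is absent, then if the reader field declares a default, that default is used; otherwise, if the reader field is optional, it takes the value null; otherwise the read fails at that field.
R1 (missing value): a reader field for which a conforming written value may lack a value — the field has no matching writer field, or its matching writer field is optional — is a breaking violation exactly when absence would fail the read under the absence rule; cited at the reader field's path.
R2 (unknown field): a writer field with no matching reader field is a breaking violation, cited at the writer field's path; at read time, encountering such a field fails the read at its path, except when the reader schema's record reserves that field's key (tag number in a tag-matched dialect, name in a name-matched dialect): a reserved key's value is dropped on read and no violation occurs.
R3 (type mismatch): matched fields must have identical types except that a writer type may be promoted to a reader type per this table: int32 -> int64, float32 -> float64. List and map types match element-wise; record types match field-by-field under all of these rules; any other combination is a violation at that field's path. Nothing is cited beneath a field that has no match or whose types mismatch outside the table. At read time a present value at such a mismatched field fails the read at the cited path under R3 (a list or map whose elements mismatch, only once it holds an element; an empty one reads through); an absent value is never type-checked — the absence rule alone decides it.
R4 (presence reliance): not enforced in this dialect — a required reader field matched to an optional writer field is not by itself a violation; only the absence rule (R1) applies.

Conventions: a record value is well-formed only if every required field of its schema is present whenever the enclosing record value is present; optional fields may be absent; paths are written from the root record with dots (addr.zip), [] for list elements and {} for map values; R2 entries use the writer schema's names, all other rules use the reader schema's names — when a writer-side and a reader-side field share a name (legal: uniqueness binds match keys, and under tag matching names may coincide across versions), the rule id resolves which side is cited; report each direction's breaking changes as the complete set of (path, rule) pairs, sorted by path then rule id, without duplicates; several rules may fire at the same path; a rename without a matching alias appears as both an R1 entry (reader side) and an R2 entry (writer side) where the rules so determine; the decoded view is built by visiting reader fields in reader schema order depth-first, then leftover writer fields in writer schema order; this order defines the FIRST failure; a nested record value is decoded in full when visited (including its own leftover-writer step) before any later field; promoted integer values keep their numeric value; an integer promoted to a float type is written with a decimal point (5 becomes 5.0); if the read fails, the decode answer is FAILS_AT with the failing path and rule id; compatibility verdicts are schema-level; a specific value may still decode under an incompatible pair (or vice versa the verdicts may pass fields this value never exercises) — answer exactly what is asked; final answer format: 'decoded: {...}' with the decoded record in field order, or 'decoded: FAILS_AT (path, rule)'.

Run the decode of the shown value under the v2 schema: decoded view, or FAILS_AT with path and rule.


the writer's type comes first in each User pair
migrating the User value to v2:
  attempts := 5 (from writer quantity)
  label := "omega" (from writer email)
  duration := 0 (from writer age)
  score := null (absent, optional -> null)
  writer signature: reserved -> dropped
  => decoded: {"attempts": 5, "label": "omega", "duration": 0, "score": null}

decoded: {"attempts": 5, "label": "omega", "duration": 0, "score": null}


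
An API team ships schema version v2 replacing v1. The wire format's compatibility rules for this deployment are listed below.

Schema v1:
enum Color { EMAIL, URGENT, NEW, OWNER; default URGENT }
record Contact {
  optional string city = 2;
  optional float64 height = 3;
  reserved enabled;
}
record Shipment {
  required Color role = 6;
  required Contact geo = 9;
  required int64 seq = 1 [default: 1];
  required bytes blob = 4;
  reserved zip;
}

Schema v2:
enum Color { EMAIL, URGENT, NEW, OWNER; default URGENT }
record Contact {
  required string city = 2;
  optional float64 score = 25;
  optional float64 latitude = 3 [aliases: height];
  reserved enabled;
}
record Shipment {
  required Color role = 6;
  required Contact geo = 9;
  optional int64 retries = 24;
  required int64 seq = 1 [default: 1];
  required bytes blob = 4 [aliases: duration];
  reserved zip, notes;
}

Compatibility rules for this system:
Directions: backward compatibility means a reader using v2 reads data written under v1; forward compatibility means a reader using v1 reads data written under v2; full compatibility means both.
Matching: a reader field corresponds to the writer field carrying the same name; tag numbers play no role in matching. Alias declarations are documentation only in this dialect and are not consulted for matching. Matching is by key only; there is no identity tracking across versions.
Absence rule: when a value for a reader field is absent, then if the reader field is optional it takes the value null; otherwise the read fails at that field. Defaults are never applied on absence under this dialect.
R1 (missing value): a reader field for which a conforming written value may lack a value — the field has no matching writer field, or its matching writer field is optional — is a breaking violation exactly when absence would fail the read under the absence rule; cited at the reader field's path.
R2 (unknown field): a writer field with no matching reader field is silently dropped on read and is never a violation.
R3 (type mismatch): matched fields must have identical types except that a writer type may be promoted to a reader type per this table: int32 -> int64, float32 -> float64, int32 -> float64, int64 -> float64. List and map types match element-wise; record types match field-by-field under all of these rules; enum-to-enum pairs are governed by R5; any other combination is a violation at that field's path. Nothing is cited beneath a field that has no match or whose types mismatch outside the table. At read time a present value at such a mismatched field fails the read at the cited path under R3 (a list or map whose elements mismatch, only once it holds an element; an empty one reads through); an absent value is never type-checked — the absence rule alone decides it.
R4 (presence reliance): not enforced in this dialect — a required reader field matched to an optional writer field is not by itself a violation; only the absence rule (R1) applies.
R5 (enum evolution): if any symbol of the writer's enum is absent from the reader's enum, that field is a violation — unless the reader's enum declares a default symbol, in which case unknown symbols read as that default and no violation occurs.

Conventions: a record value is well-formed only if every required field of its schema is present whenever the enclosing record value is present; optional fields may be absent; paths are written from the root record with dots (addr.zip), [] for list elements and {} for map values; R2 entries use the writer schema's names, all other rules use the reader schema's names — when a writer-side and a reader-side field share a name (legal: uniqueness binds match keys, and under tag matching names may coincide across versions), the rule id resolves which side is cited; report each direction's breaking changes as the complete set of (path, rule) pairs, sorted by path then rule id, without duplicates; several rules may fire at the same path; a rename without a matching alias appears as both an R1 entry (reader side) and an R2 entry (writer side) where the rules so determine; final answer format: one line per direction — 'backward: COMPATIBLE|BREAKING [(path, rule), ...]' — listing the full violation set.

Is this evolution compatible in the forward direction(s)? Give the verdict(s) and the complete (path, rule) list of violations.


forward: COMPATIBLE []

in Shipment below, arrows point writer -> reader
checking forward for Shipment: reader v1 against writer v2:
  role <- role (Color -> Color, writer required)
  geo <- geo (Contact -> Contact, writer required)
  seq <- seq (int64 -> int64, writer required)
  blob <- blob (bytes -> bytes, writer required)
  writer field retries has no reader counterpart
  geo.city <- geo.city (string -> string, writer required)
  geo.height: no writer-side match
  writer field geo.score has no reader counterpart
  writer field geo.latitude has no reader counterpart
  => forward verdict for Shipment: COMPATIBLE, no violations
checking off the Shipment differences that do not matter here:
  renamed field height to latitude in record Contact (alias height declared on the renamed field) -> no rule fires on it in Shipment's dialect; the asked verdict holds
  field city in record Contact: optional changed to required -> its effect on Shipment is confined to the backward direction, not asked
  added field retries to record Shipment: optional int64, tag 24 (in v2 it sits immediately before seq) -> no rule fires on it in Shipment's dialect; the asked verdict holds
  added field score to record Contact: optional float64, tag 25 (in v2 it sits immediately before latitude) -> no rule fires on it in Shipment's dialect; the asked verdict holds


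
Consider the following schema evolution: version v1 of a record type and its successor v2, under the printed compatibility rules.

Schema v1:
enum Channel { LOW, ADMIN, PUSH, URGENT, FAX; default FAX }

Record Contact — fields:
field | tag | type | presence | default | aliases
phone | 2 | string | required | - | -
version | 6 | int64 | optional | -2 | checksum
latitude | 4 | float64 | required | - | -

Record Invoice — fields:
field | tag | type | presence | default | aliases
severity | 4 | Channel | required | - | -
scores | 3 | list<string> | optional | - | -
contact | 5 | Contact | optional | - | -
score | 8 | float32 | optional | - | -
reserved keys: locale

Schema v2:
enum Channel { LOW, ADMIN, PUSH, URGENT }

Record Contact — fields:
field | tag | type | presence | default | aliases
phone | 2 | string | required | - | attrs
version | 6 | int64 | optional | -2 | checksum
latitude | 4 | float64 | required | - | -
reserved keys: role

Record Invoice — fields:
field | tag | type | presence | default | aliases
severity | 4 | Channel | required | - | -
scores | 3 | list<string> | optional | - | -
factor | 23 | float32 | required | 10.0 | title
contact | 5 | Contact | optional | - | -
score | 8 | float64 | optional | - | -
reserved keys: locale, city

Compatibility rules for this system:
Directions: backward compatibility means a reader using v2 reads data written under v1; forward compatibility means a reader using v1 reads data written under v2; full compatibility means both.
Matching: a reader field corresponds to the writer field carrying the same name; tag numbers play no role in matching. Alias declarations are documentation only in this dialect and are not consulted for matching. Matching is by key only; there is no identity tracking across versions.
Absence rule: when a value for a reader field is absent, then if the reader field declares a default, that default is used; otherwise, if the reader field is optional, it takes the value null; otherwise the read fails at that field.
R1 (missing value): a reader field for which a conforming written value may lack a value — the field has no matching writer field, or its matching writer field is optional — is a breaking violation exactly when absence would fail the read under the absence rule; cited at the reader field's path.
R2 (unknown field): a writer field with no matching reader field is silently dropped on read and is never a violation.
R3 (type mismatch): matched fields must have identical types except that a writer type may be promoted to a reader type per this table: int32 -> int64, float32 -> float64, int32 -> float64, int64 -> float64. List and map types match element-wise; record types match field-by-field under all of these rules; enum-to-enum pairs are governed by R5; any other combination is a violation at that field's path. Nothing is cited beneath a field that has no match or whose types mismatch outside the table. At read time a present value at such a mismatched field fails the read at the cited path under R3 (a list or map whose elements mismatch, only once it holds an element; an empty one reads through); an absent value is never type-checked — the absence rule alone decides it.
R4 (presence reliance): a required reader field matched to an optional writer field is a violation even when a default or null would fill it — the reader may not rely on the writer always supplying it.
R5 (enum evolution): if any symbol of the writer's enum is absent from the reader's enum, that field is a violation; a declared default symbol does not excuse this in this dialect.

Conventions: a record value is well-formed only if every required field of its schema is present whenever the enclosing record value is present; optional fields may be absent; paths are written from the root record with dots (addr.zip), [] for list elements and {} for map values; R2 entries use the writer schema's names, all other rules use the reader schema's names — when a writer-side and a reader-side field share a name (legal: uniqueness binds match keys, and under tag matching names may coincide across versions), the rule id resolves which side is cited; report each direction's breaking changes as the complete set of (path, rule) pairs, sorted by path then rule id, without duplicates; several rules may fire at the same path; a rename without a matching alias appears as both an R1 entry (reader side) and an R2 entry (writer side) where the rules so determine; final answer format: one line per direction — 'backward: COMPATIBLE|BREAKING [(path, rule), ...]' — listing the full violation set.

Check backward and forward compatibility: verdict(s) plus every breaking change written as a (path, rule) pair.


backward: BREAKING [(severity, R5)]; forward: BREAKING [(score, R3)]

the writer's type comes first in each Invoice pair
backward analysis of Invoice with v2 as reader and v1 as writer:
  severity: paired with writer severity (Channel -> Channel; writer required)
  scores: paired with writer scores (list<string> -> list<string>; writer optional)
  factor: no writer match
  contact: paired with writer contact (Contact -> Contact; writer optional)
  score: paired with writer score (float32 -> float64; writer optional)
  contact.phone: paired with writer contact.phone (string -> string; writer required)
  contact.version: paired with writer contact.version (int64 -> int64; writer optional)
  contact.latitude: paired with writer contact.latitude (float64 -> float64; writer required)
  rule R5 violated at severity
  => backward verdict for Invoice: BREAKING, 1 violation(s)
forward analysis of Invoice with v1 as reader and v2 as writer:
  severity: paired with writer severity (Channel -> Channel; writer required)
  scores: paired with writer scores (list<string> -> list<string>; writer optional)
  contact: paired with writer contact (Contact -> Contact; writer optional)
  score: paired with writer score (float64 -> float32; writer optional)
  leftover writer field: factor
  contact.phone: paired with writer contact.phone (string -> string; writer required)
  contact.version: paired with writer contact.version (int64 -> int64; writer optional)
  contact.latitude: paired with writer contact.latitude (float64 -> float64; writer required)
  rule R3 violated at score
  => forward verdict for Invoice: BREAKING, 1 violation(s)


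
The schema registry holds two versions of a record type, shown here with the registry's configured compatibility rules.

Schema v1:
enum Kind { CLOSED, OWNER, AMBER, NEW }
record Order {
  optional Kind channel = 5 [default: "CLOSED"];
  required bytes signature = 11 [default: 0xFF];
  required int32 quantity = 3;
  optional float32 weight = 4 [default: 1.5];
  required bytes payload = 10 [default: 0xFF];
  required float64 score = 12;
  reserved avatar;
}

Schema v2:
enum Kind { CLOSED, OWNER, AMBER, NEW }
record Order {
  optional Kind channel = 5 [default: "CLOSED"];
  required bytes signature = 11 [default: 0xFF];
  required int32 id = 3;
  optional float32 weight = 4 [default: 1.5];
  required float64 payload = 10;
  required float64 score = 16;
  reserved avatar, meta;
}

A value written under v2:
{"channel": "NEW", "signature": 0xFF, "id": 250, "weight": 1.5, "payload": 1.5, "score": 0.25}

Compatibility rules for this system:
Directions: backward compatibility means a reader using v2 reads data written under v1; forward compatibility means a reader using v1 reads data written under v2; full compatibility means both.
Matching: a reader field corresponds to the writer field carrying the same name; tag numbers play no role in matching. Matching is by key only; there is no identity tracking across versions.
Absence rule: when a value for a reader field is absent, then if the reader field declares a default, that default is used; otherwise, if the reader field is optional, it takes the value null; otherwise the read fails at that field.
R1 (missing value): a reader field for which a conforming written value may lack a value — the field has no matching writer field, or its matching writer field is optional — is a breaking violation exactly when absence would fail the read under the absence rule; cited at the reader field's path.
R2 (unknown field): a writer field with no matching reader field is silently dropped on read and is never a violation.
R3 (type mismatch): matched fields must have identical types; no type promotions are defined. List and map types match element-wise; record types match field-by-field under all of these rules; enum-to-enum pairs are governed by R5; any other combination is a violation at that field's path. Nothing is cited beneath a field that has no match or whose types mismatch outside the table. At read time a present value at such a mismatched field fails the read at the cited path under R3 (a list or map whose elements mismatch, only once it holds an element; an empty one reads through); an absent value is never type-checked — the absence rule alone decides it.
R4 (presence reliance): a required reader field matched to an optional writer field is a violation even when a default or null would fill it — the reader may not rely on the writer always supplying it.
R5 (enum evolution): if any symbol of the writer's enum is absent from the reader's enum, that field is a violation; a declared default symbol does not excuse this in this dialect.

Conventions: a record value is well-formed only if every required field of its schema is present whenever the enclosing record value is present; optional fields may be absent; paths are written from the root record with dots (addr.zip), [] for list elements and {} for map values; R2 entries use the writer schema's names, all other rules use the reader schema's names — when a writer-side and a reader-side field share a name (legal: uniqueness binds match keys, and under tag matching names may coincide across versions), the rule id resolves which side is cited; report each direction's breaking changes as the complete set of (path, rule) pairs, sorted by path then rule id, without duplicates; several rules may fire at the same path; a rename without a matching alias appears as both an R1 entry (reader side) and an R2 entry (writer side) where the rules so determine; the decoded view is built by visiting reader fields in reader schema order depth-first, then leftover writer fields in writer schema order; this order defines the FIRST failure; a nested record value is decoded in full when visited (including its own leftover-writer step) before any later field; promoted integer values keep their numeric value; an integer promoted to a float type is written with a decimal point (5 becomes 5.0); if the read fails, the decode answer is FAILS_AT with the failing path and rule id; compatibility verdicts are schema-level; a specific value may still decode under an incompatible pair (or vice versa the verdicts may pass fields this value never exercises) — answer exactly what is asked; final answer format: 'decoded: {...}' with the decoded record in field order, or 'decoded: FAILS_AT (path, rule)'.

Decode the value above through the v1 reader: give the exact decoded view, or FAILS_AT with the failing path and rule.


decoded: FAILS_AT (quantity, R1)

each type pair in Order: writer, then reader
decode walk for Order under reader schema v1:
  channel := "NEW"
  signature := 0xFF
  read fails at quantity under R1 (no fill)
  => FAILS_AT (quantity, R1)
remaining Order differences; none change what is asked:
  field payload in record Order: type bytes changed to float64 (its default is dropped) -> a verdict-level change on Order — the shown value reads the same
  field score in record Order: tag 12 changed to 16 -> inert under this dialect — no rule fires on Order and the result does not move


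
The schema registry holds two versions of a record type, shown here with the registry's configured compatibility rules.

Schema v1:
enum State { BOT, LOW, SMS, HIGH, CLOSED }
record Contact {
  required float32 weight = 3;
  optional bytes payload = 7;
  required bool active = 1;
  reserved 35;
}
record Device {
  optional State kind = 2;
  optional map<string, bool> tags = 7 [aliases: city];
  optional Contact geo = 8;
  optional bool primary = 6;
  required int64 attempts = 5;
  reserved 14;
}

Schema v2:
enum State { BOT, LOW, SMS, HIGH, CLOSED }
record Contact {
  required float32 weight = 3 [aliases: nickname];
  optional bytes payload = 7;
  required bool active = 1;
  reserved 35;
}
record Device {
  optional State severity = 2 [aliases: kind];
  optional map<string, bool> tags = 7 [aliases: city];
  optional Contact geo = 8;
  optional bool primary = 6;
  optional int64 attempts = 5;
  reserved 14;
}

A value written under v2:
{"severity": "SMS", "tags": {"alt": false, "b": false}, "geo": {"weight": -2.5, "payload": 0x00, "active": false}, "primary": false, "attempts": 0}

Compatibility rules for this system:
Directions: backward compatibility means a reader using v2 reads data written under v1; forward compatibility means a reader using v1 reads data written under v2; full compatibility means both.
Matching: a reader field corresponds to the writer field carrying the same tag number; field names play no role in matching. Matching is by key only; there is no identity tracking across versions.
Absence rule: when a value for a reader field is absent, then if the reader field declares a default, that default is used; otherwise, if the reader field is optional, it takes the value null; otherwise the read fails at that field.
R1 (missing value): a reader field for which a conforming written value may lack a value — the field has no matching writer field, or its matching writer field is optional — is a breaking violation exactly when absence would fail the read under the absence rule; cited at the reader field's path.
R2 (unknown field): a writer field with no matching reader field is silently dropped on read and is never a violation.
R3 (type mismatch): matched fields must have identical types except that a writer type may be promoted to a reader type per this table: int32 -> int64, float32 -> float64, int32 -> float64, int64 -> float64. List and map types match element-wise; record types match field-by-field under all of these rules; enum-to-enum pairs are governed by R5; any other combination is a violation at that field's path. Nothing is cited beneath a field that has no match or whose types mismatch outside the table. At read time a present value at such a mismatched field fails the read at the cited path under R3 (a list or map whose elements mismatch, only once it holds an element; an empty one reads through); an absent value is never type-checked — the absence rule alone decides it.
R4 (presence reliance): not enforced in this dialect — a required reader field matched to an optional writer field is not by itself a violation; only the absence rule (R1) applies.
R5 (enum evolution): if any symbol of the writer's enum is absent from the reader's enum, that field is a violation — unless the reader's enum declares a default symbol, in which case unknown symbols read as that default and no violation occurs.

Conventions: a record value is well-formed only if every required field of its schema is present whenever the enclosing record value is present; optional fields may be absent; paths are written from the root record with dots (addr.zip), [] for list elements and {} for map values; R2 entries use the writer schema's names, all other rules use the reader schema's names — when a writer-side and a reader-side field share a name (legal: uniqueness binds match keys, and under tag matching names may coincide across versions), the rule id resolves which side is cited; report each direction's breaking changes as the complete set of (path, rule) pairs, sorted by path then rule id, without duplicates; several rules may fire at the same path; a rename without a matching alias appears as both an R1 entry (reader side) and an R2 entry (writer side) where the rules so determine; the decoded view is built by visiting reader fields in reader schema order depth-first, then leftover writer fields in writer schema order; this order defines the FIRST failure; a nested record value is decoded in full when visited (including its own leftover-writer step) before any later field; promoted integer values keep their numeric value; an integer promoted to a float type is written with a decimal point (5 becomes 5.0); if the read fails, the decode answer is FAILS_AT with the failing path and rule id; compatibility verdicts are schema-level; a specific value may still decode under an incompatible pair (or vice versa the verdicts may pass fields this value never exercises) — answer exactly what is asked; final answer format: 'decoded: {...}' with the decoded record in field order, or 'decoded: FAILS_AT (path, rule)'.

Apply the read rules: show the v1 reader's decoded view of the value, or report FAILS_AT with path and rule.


the writer's type comes first in each Device pair
decode walk for Device under reader schema v1:
  kind := "SMS" (from writer severity)
  tags := {"alt": false, "b": false}
  geo.weight := -2.5
  geo.payload := 0x00
  geo.active := false
  primary := false
  attempts := 0
  => decoded: {"kind": "SMS", "tags": {"alt": false, "b": false}, "geo": {"weight": -2.5, "payload": 0x00, "active": false}, "primary": false, "attempts": 0}
diffs on Device not affecting the asked answer:
  field attempts in record Device: required changed to optional -> shifts the Device verdicts, not this decode
  renamed field kind to severity in record Device (alias kind declared on the renamed field) -> triggers nothing under the printed rules; the Device answer is the same either way

decoded: {"kind": "SMS", "tags": {"alt": false, "b": false}, "geo": {"weight": -2.5, "payload": 0x00, "active": false}, "primary": false, "attempts": 0}
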